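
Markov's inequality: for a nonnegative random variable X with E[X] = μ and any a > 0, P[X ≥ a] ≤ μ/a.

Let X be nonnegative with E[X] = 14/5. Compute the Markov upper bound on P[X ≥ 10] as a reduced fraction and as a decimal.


μ = E[X] = 14/5, a = 10.
Markov: P[X ≥ 10] ≤ μ/a = (14/5)/10 = 7/25.
Numerically: ≈ 0.28000.
(Since a = 10 > μ = 2.80000, the bound 7/25 is < 1 and informative.)

P[X ≥ 10] ≤ 7/25 ≈ 0.28000.


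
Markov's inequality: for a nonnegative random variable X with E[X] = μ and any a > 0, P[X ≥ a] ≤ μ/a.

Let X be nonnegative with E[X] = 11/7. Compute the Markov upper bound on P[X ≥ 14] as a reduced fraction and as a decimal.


μ = E[X] = 11/7, a = 14.
Markov: P[X ≥ 14] ≤ μ/a = (11/7)/14 = 11/98.
Numerically: ≈ 0.112.
(Since a = 14 > μ = 1.571, the bound 11/98 is < 1 and informative.)

P[X ≥ 14] ≤ 11/98 ≈ 0.112.


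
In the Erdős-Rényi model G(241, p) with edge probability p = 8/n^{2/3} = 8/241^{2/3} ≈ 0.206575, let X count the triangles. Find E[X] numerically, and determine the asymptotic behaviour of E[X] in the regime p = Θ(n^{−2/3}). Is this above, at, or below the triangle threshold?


Number of potential triangles: C(241, 3) = 2303960.
Each occurs with probability p³ ≈ (0.206575)³ ≈ 8.81527522e-03.
By linearity: E[X] = C(241, 3)·p³ ≈ 2303960 · 8.81527522e-03 ≈ 20310.041494.
Since α = 2/3 < 1, p = c/n^{2/3} ≫ 1/n is above the triangle threshold p ~ 1/n. Asymptotically E[X] ~ (c³/6)·n^{3(1−α)} = (8³/6)·n^{1} → ∞; triangles are abundant w.h.p.

E[X] ≈ 20310.041494; in regime p = Θ(1/n^{2/3}) E[X] diverges (above the triangle threshold p ~ 1/n).


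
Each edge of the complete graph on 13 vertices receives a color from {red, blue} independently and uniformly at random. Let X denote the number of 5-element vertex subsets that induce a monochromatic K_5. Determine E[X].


Let X = Σ_S X_S over the C(13, 5) = 1287 subsets S of size 5, where X_S = 1 if the K_5 on S is monochromatic.
For a fixed S, the K_5 on S has C(5, 2) = 10 edges. P[all 10 edges red] = (1/2)^10, and likewise for blue, so P[monochromatic] = 2·(1/2)^10 = 2^{1 − 10} = 1/512.
By linearity: E[X] = C(13, 5) · 2^{1 − 10} = 1287 · 1/512 = 1287/512.
Numerically: E[X] ≈ 2.5137.

E[X] = C(13,5)·2^(1−C(5,2)) = 1287/512 ≈ 2.5137.


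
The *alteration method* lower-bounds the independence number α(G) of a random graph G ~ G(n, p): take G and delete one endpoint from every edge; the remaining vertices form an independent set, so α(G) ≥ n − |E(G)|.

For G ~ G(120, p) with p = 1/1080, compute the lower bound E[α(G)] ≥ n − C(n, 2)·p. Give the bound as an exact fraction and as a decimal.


E[|E(G)|] = C(120, 2)·p = 7140 · (1/1080) = 119/18.
E[α(G)] ≥ n − E[|E(G)|] = 120 − 119/18 = 2041/18.
Numerically: ≈ 113.388889.
(This is only a lower bound; the true E[α(G)] may be larger.)

E[α(G)] ≥ 2041/18 ≈ 113.388889.


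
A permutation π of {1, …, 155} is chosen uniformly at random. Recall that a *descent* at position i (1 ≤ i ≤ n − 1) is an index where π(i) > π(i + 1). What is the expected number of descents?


Write X = Σ X_I over i = 1, …, 154, with X_I the indicator of one descent.
There are 154 indicators.
For each fixed i, the pair (π(i), π(i+1)) is a uniformly random ordered pair of distinct values from {1, …, 155}; by symmetry P[π(i) > π(i+1)] = 1/2.
By linearity: E[X] = 154 · (1/2) = (155 − 1) · (1/2) = 77 ≈ 77.000.

E[X] = 77 = 77.000.


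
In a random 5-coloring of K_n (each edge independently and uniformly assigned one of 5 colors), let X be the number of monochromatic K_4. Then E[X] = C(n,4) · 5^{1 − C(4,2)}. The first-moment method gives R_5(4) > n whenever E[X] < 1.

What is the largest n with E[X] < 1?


We need C(n, 4) · 5^{1 − 6} < 1, i.e. C(n, 4) < 5^{6 − 1} = 3125.
Check values of n near the boundary:
  n = 12: C(12, 4) = 495; 495 < 3125? YES
  n = 13: C(13, 4) = 715; 715 < 3125? YES
  n = 14: C(14, 4) = 1001; 1001 < 3125? YES
  n = 15: C(15, 4) = 1365; 1365 < 3125? YES
  n = 16: C(16, 4) = 1820; 1820 < 3125? YES
  n = 17: C(17, 4) = 2380; 2380 < 3125? YES
  n = 18: C(18, 4) = 3060; 3060 < 3125? YES
  n = 19: C(19, 4) = 3876; 3876 < 3125? NO
The largest n with C(n, 4) < 3125 is n = 18 (where E[X] = 612/625 ≈ 0.9792). Hence R_5(4) > 18, i.e. R_5(4) ≥ 19.

Largest n = 18; hence R_5(4) > 18.


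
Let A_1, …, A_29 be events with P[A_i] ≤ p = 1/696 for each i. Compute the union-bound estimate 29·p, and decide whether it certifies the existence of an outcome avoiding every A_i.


Union bound: P[∪_{i=1}^{29} A_i] ≤ Σ_i P[A_i] ≤ 29·p = 29·(1/696) = 1/24.
Numerically: 1/24 ≈ 0.041667.
Is 1/24 < 1? YES.
Since P[∪ A_i] ≤ 1/24 < 1, the complement has P[∩ A_i^c] ≥ 1 − 1/24 = 23/24 > 0, so some outcome avoids every A_i.

29·p = 1/24 ≈ 0.041667; existence CERTIFIED by the union bound.


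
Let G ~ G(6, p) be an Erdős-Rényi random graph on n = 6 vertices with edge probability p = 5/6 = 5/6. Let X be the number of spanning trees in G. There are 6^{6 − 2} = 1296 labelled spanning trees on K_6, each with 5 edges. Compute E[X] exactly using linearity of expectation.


K_6 has 6^{6 − 2} = 1296 labelled spanning trees.
For each such spanning tree H, let X_H = 1 if all 5 edges of H are present in G. Then P[X_H = 1] = p^{5} = (5/6)^{5} = 3125/7776.
By linearity of expectation: E[X] = Σ_H E[X_H] = 1296 · p^{5} = 1296 · 3125/7776 = 3125/6.
Numerically: E[X] ≈ 520.8.

E[X] = 1296 · (5/6)^{5} = 3125/6 ≈ 520.8.


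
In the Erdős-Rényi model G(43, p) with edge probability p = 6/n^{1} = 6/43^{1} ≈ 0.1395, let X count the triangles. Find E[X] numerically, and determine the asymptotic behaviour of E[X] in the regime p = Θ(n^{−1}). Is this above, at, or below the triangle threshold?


Number of potential triangles: C(43, 3) = 12341.
Each occurs with probability p³ ≈ (0.1395)³ ≈ 2.716742e-03.
By linearity: E[X] = C(43, 3)·p³ ≈ 12341 · 2.716742e-03 ≈ 33.5273.
Here α = 1, so p = 6/n is exactly at the triangle threshold p ~ 1/n. Asymptotically E[X] → c³/6 = 6³/6 = 36 ≈ 36.0000, a bounded constant. In this regime the triangle count is asymptotically Poisson(c³/6).

E[X] ≈ 33.5273; in regime p = Θ(1/n^{1}) E[X] stays bounded (at the triangle threshold p ~ 1/n).


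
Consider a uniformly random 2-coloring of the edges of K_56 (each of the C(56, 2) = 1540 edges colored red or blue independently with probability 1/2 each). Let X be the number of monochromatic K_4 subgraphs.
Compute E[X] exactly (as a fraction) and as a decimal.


Let X = Σ_S X_S over the C(56, 4) = 367290 subsets S of size 4, where X_S = 1 if the K_4 on S is monochromatic.
For a fixed S, the K_4 on S has C(4, 2) = 6 edges. P[all 6 edges red] = (1/2)^6, and likewise for blue, so P[monochromatic] = 2·(1/2)^6 = 2^{1 − 6} = 1/32.
By linearity: E[X] = C(56, 4) · 2^{1 − 6} = 367290 · 1/32 = 183645/16.
Numerically: E[X] ≈ 11477.81250.

E[X] = C(56,4)·2^(1−C(4,2)) = 183645/16 ≈ 11477.81250.


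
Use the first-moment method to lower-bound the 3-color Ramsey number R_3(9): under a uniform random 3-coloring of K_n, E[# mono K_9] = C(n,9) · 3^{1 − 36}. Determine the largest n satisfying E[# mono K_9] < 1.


We need C(n, 9) · 3^{1 − 36} < 1, i.e. C(n, 9) < 3^{36 − 1} = 50031545098999707.
Check values of n near the boundary:
  n = 299: C(299, 9) = 46610674441390059; 46610674441390059 < 50031545098999707? YES
  n = 300: C(300, 9) = 48052241692154700; 48052241692154700 < 50031545098999707? YES
  n = 301: C(301, 9) = 49533303936090975; 49533303936090975 < 50031545098999707? YES
  n = 302: C(302, 9) = 51054804739588650; 51054804739588650 < 50031545098999707? NO
  n = 303: C(303, 9) = 52617706925494425; 52617706925494425 < 50031545098999707? NO
The largest n with C(n, 9) < 50031545098999707 is n = 301 (where E[X] = 16511101312030325/16677181699666569 ≈ 0.990). Hence R_3(9) > 301, i.e. R_3(9) ≥ 302.

Largest n = 301; hence R_3(9) > 301.


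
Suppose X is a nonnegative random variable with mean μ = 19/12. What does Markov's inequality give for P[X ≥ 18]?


μ = E[X] = 19/12, a = 18.
Markov: P[X ≥ 18] ≤ μ/a = (19/12)/18 = 19/216.
Numerically: ≈ 0.0880.
(Since a = 18 > μ = 1.5833, the bound 19/216 is < 1 and informative.)

P[X ≥ 18] ≤ 19/216 ≈ 0.0880.


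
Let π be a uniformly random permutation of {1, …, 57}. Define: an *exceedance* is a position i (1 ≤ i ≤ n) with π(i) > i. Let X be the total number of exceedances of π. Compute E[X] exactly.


Write X = Σ_{i=1}^{57} X_i, where X_i = 1_{π(i) > i}.
For each fixed i, π(i) is uniform over {1, …, 57} (marginal of a uniform permutation), so P[π(i) > i] = (n − i)/n. Summing: Σ_{i=1}^{57} (n − i)/n = (0 + 1 + … + 56)/57 = 57(57 − 1)/(2·57) = (57 − 1)/2.
Hence E[X] = Σ_{i=1}^{57} (57 − i)/57 = 28 ≈ 28.000.

E[X] = 28 = 28.000.


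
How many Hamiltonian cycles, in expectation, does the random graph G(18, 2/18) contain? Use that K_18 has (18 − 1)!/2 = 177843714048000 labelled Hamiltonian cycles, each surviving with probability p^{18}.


K_18 has (18 − 1)!/2 = 177843714048000 labelled Hamiltonian cycles.
For each such Hamiltonian cycle H, let X_H = 1 if all 18 edges of H are present in G. Then P[X_H = 1] = p^{18} = (1/9)^{18} = 1/150094635296999121.
Summing the indicators: E[X] = Σ_H E[X_H] = 177843714048000 · p^{18} = 177843714048000 · 1/150094635296999121 = 243955712000/205891132094649.
Numerically: E[X] ≈ 0.001185.

E[X] = 177843714048000 · (1/9)^{18} = 243955712000/205891132094649 ≈ 0.001185.


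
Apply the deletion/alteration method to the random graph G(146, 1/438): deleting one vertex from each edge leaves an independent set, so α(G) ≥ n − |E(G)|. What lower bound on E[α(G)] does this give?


E[|E(G)|] = C(146, 2)·p = 10585 · (1/438) = 145/6.
E[α(G)] ≥ n − E[|E(G)|] = 146 − 145/6 = 731/6.
Numerically: ≈ 121.83333.
(This is only a lower bound; the true E[α(G)] may be larger.)

E[α(G)] ≥ 731/6 ≈ 121.83333.


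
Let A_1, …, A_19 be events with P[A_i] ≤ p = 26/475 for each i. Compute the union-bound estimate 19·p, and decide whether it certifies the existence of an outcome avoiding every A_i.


Union bound: P[∪_{i=1}^{19} A_i] ≤ Σ_i P[A_i] ≤ 19·p = 19·(26/475) = 26/25.
Numerically: 26/25 ≈ 1.04000.
Is 26/25 < 1? NO.
Since the bound 26/25 is ≥ 1, the union bound is uninformative here; it does NOT by itself certify existence.

19·p = 26/25 ≈ 1.04000; existence NOT certified by the union bound.


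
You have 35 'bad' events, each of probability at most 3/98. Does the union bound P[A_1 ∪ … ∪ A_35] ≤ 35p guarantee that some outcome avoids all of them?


Union bound: P[∪_{i=1}^{35} A_i] ≤ Σ_i P[A_i] ≤ 35·p = 35·(3/98) = 15/14.
Numerically: 15/14 ≈ 1.0714286.
Is 15/14 < 1? NO.
Since the bound 15/14 is ≥ 1, the union bound is uninformative here; it does NOT by itself certify existence.

35·p = 15/14 ≈ 1.0714286; existence NOT certified by the union bound.


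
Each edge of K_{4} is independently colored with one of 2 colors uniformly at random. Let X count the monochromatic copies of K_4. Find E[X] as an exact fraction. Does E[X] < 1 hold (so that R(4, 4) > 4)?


E[X] = C(4, 4) · 2^{1 − 6} = 1 · 2^{−5} = 1/32.
As a reduced fraction: E[X] = 1/32 ≈ 0.031250.
Is E[X] < 1? YES.
Since E[X] < 1, there exists a 2-coloring of K_{4} with no monochromatic K_4; hence R(4, 4) > 4.

E[X] = 1/32 ≈ 0.031250; E[X] < 1, so R(4, 4) > 4.


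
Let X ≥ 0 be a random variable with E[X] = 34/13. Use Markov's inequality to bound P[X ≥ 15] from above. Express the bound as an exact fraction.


μ = E[X] = 34/13, a = 15.
Markov: P[X ≥ 15] ≤ μ/a = (34/13)/15 = 34/195.
Numerically: ≈ 0.1744.
(Since a = 15 > μ = 2.6154, the bound 34/195 is < 1 and informative.)

P[X ≥ 15] ≤ 34/195 ≈ 0.1744.


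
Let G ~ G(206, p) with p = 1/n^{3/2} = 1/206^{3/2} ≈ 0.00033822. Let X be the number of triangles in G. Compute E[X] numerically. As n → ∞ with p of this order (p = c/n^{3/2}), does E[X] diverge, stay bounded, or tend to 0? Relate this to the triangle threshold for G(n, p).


Number of potential triangles: C(206, 3) = 1435820.
Each occurs with probability p³ ≈ (0.00033822)³ ≈ 3.86898912e-11.
By linearity: E[X] = C(206, 3)·p³ ≈ 1435820 · 3.86898912e-11 ≈ 0.000056.
Since α = 3/2 > 1, p = c/n^{3/2} = o(1/n) is below the triangle threshold p ~ 1/n. Asymptotically E[X] ~ (c³/6)·n^{3(1−α)} = (1³/6)·n^{-1.5} → 0, so by Markov's inequality G has no triangles w.h.p.

E[X] ≈ 0.000056; in regime p = Θ(1/n^{3/2}) E[X] tends to 0 (below the triangle threshold p ~ 1/n).


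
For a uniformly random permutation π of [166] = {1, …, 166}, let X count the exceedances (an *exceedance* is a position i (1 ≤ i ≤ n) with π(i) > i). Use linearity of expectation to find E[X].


Write X = Σ_{i=1}^{166} X_i, where X_i = 1_{π(i) > i}.
For each fixed i, π(i) is uniform over {1, …, 166} (marginal of a uniform permutation), so P[π(i) > i] = (n − i)/n. Summing: Σ_{i=1}^{166} (n − i)/n = (0 + 1 + … + 165)/166 = 166(166 − 1)/(2·166) = (166 − 1)/2.
Hence E[X] = Σ_{i=1}^{166} (166 − i)/166 = 165/2 ≈ 82.5000.

E[X] = 165/2 = 82.5000.


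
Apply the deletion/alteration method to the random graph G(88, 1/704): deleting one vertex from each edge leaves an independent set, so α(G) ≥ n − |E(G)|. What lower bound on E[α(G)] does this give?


E[|E(G)|] = C(88, 2)·p = 3828 · (1/704) = 87/16.
E[α(G)] ≥ n − E[|E(G)|] = 88 − 87/16 = 1321/16.
Numerically: ≈ 82.562500.
(This is only a lower bound; the true E[α(G)] may be larger.)

E[α(G)] ≥ 1321/16 ≈ 82.562500.


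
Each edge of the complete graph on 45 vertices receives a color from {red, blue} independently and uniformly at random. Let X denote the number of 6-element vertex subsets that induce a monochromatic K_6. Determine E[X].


Let X = Σ_S X_S over the C(45, 6) = 8145060 subsets S of size 6, where X_S = 1 if the K_6 on S is monochromatic.
For a fixed S, the K_6 on S has C(6, 2) = 15 edges. P[all 15 edges red] = (1/2)^15, and likewise for blue, so P[monochromatic] = 2·(1/2)^15 = 2^{1 − 15} = 1/16384.
By linearity of expectation: E[X] = C(45, 6) · 2^{1 − 15} = 8145060 · 1/16384 = 2036265/4096.
Numerically: E[X] ≈ 497.135.

E[X] = C(45,6)·2^(1−C(6,2)) = 2036265/4096 ≈ 497.135.


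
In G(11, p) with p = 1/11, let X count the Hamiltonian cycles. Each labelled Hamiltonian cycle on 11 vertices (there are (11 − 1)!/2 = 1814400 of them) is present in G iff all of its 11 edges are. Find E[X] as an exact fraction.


K_11 has (11 − 1)!/2 = 1814400 labelled Hamiltonian cycles.
For each such Hamiltonian cycle H, let X_H = 1 if all 11 edges of H are present in G. Then P[X_H = 1] = p^{11} = (1/11)^{11} = 1/285311670611.
Summing the indicators: E[X] = Σ_H E[X_H] = 1814400 · p^{11} = 1814400 · 1/285311670611 = 1814400/285311670611.
Numerically: E[X] ≈ 6.359e-06.

E[X] = 1814400 · (1/11)^{11} = 1814400/285311670611 ≈ 6.359e-06.


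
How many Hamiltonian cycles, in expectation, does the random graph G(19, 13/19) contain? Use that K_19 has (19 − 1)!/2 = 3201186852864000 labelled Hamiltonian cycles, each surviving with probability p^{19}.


K_19 has (19 − 1)!/2 = 3201186852864000 labelled Hamiltonian cycles.
For each such Hamiltonian cycle H, let X_H = 1 if all 19 edges of H are present in G. Then P[X_H = 1] = p^{19} = (13/19)^{19} = 1461920290375446110677/1978419655660313589123979.
Summing the indicators: E[X] = Σ_H E[X_H] = 3201186852864000 · p^{19} = 3201186852864000 · 1461920290375446110677/1978419655660313589123979 = 4679880013484999364018134658428928000/1978419655660313589123979.
Numerically: E[X] ≈ 2.3655e+12.

E[X] = 3201186852864000 · (13/19)^{19} = 4679880013484999364018134658428928000/1978419655660313589123979 ≈ 2.3655e+12.


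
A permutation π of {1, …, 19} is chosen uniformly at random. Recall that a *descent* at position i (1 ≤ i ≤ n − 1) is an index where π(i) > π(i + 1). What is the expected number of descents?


Write X = Σ X_I over i = 1, …, 18, with X_I the indicator of one descent.
There are 18 indicators.
For each fixed i, the pair (π(i), π(i+1)) is a uniformly random ordered pair of distinct values from {1, …, 19}; by symmetry P[π(i) > π(i+1)] = 1/2.
By linearity: E[X] = 18 · (1/2) = (19 − 1) · (1/2) = 9 ≈ 9.00000.

E[X] = 9 = 9.00000.


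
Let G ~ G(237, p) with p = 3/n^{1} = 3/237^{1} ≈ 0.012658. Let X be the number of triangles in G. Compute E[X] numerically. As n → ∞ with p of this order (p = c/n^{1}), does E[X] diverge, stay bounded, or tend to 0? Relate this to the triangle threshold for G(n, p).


Number of potential triangles: C(237, 3) = 2190670.
Each occurs with probability p³ ≈ (0.012658)³ ≈ 2.0282371e-06.
By linearity: E[X] = C(237, 3)·p³ ≈ 2190670 · 2.0282371e-06 ≈ 4.44320.
Here α = 1, so p = 3/n is exactly at the triangle threshold p ~ 1/n. Asymptotically E[X] → c³/6 = 3³/6 = 9/2 ≈ 4.50000, a bounded constant. In this regime the triangle count is asymptotically Poisson(c³/6).

E[X] ≈ 4.44320; in regime p = Θ(1/n^{1}) E[X] stays bounded (at the triangle threshold p ~ 1/n).


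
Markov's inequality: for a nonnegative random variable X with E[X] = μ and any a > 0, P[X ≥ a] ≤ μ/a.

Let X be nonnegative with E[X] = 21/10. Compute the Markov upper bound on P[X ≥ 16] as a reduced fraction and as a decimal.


μ = E[X] = 21/10, a = 16.
Markov: P[X ≥ 16] ≤ μ/a = (21/10)/16 = 21/160.
Numerically: ≈ 0.1313.
(Since a = 16 > μ = 2.1000, the bound 21/160 is < 1 and informative.)

P[X ≥ 16] ≤ 21/160 ≈ 0.1313.


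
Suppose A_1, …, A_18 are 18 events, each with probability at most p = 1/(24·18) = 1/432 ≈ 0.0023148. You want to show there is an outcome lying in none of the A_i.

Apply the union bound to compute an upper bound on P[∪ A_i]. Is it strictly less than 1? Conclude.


Union bound: P[∪_{i=1}^{18} A_i] ≤ Σ_i P[A_i] ≤ 18·p = 18·(1/432) = 1/24.
Numerically: 1/24 ≈ 0.0416667.
Is 1/24 < 1? YES.
Since P[∪ A_i] ≤ 1/24 < 1, the complement has P[∩ A_i^c] ≥ 1 − 1/24 = 23/24 > 0, so some outcome avoids every A_i.

18·p = 1/24 ≈ 0.0416667; existence CERTIFIED by the union bound.


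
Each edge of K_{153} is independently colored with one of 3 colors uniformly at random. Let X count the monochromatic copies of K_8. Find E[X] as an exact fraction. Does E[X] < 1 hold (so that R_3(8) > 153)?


E[X] = C(153, 8) · 3^{1 − 28} = 6183023199255 · 3^{−27} = 6183023199255/7625597484987.
As a reduced fraction: E[X] = 687002577695/847288609443 ≈ 0.8108.
Is E[X] < 1? YES.
Since E[X] < 1, there exists a 3-coloring of K_{153} with no monochromatic K_8; hence R_3(8) > 153.

E[X] = 687002577695/847288609443 ≈ 0.8108; E[X] < 1, so R_3(8) > 153.


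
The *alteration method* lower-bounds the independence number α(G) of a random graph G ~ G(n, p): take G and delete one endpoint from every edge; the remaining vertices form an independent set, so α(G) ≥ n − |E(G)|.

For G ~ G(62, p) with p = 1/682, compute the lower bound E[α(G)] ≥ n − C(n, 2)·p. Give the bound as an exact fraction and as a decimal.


E[|E(G)|] = C(62, 2)·p = 1891 · (1/682) = 61/22.
E[α(G)] ≥ n − E[|E(G)|] = 62 − 61/22 = 1303/22.
Numerically: ≈ 59.227.
(This is only a lower bound; the true E[α(G)] may be larger.)

E[α(G)] ≥ 1303/22 ≈ 59.227.


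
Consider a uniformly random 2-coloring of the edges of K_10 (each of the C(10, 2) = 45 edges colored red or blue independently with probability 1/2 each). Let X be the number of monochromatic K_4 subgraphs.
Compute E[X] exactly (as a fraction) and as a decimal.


Let X = Σ_S X_S over the C(10, 4) = 210 subsets S of size 4, where X_S = 1 if the K_4 on S is monochromatic.
For a fixed S, the K_4 on S has C(4, 2) = 6 edges. P[all 6 edges red] = (1/2)^6, and likewise for blue, so P[monochromatic] = 2·(1/2)^6 = 2^{1 − 6} = 1/32.
Summing: E[X] = C(10, 4) · 2^{1 − 6} = 210 · 1/32 = 105/16.
Numerically: E[X] ≈ 6.56250.

E[X] = C(10,4)·2^(1−C(4,2)) = 105/16 ≈ 6.56250.


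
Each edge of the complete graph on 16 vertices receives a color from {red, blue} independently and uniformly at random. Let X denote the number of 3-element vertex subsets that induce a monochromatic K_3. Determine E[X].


Let X = Σ_S X_S over the C(16, 3) = 560 subsets S of size 3, where X_S = 1 if the K_3 on S is monochromatic.
For a fixed S, the K_3 on S has C(3, 2) = 3 edges. P[all 3 edges red] = (1/2)^3, and likewise for blue, so P[monochromatic] = 2·(1/2)^3 = 2^{1 − 3} = 1/4.
By linearity of expectation: E[X] = C(16, 3) · 2^{1 − 3} = 560 · 1/4 = 140.
Numerically: E[X] ≈ 140.000.

E[X] = C(16,3)·2^(1−C(3,2)) = 140 ≈ 140.000.


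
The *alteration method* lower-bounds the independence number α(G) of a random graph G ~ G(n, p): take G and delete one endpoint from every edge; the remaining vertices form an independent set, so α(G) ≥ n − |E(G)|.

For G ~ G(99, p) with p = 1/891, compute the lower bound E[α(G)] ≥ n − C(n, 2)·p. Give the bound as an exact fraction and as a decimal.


E[|E(G)|] = C(99, 2)·p = 4851 · (1/891) = 49/9.
E[α(G)] ≥ n − E[|E(G)|] = 99 − 49/9 = 842/9.
Numerically: ≈ 93.556.
(This is only a lower bound; the true E[α(G)] may be larger.)

E[α(G)] ≥ 842/9 ≈ 93.556.


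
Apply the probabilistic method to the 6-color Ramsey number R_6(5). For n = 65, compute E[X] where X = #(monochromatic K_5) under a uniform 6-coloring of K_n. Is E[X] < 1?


E[X] = C(65, 5) · 6^{1 − 10} = 8259888 · 6^{−9} = 8259888/10077696.
As a reduced fraction: E[X] = 172081/209952 ≈ 0.8196.
Is E[X] < 1? YES.
Since E[X] < 1, there exists a 6-coloring of K_{65} with no monochromatic K_5; hence R_6(5) > 65.

E[X] = 172081/209952 ≈ 0.8196; E[X] < 1, so R_6(5) > 65.


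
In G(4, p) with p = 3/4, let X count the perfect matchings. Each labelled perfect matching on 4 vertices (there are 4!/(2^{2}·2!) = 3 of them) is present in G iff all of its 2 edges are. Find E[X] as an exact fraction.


K_4 has 4!/(2^{2}·2!) = 3 labelled perfect matchings.
For each such perfect matching H, let X_H = 1 if all 2 edges of H are present in G. Then P[X_H = 1] = p^{2} = (3/4)^{2} = 9/16.
Summing the indicators: E[X] = Σ_H E[X_H] = 3 · p^{2} = 3 · 9/16 = 27/16.
Numerically: E[X] ≈ 1.6875.

E[X] = 3 · (3/4)^{2} = 27/16 ≈ 1.6875.


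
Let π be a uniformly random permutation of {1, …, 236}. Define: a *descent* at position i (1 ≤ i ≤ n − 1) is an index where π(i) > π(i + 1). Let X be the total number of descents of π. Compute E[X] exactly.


Write X = Σ X_I over i = 1, …, 235, with X_I the indicator of one descent.
There are 235 indicators.
For each fixed i, the pair (π(i), π(i+1)) is a uniformly random ordered pair of distinct values from {1, …, 236}; by symmetry P[π(i) > π(i+1)] = 1/2.
By linearity: E[X] = 235 · (1/2) = (236 − 1) · (1/2) = 235/2 ≈ 117.5000.

E[X] = 235/2 = 117.5000.


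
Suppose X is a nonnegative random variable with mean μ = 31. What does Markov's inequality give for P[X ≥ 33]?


μ = E[X] = 31, a = 33.
Markov: P[X ≥ 33] ≤ μ/a = (31)/33 = 31/33.
Numerically: ≈ 0.939.
(Since a = 33 > μ = 31.000, the bound 31/33 is < 1 and informative.)

P[X ≥ 33] ≤ 31/33 ≈ 0.939.


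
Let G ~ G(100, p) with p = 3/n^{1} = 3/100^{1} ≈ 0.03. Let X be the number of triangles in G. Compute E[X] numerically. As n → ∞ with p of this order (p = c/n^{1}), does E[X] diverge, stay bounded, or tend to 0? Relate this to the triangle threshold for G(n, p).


Number of potential triangles: C(100, 3) = 161700.
Each occurs with probability p³ ≈ (0.03)³ ≈ 2.70000e-05.
By linearity: E[X] = C(100, 3)·p³ ≈ 161700 · 2.70000e-05 ≈ 4.366.
Here α = 1, so p = 3/n is exactly at the triangle threshold p ~ 1/n. Asymptotically E[X] → c³/6 = 3³/6 = 9/2 ≈ 4.500, a bounded constant. In this regime the triangle count is asymptotically Poisson(c³/6).

E[X] ≈ 4.366; in regime p = Θ(1/n^{1}) E[X] stays bounded (at the triangle threshold p ~ 1/n).


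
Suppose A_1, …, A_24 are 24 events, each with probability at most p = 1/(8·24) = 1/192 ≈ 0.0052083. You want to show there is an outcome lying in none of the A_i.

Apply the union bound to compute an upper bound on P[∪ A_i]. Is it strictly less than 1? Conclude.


Union bound: P[∪_{i=1}^{24} A_i] ≤ Σ_i P[A_i] ≤ 24·p = 24·(1/192) = 1/8.
Numerically: 1/8 ≈ 0.1250000.
Is 1/8 < 1? YES.
Since P[∪ A_i] ≤ 1/8 < 1, the complement has P[∩ A_i^c] ≥ 1 − 1/8 = 7/8 > 0, so some outcome avoids every A_i.

24·p = 1/8 ≈ 0.1250000; existence CERTIFIED by the union bound.


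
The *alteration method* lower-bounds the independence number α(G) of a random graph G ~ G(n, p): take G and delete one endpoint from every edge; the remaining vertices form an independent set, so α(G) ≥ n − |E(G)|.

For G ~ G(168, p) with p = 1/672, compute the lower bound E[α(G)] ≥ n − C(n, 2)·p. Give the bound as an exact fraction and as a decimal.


E[|E(G)|] = C(168, 2)·p = 14028 · (1/672) = 167/8.
E[α(G)] ≥ n − E[|E(G)|] = 168 − 167/8 = 1177/8.
Numerically: ≈ 147.1250.
(This is only a lower bound; the true E[α(G)] may be larger.)

E[α(G)] ≥ 1177/8 ≈ 147.1250.


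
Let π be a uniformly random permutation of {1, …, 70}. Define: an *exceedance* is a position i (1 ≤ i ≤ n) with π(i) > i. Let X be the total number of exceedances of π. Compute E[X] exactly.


Write X = Σ_{i=1}^{70} X_i, where X_i = 1_{π(i) > i}.
For each fixed i, π(i) is uniform over {1, …, 70} (marginal of a uniform permutation), so P[π(i) > i] = (n − i)/n. Summing: Σ_{i=1}^{70} (n − i)/n = (0 + 1 + … + 69)/70 = 70(70 − 1)/(2·70) = (70 − 1)/2.
Hence E[X] = Σ_{i=1}^{70} (70 − i)/70 = 69/2 ≈ 34.50000.

E[X] = 69/2 = 34.50000.


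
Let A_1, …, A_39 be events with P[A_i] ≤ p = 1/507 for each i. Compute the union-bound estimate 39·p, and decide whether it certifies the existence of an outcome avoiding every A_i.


Union bound: P[∪_{i=1}^{39} A_i] ≤ Σ_i P[A_i] ≤ 39·p = 39·(1/507) = 1/13.
Numerically: 1/13 ≈ 0.0769.
Is 1/13 < 1? YES.
Since P[∪ A_i] ≤ 1/13 < 1, the complement has P[∩ A_i^c] ≥ 1 − 1/13 = 12/13 > 0, so some outcome avoids every A_i.

39·p = 1/13 ≈ 0.0769; existence CERTIFIED by the union bound.


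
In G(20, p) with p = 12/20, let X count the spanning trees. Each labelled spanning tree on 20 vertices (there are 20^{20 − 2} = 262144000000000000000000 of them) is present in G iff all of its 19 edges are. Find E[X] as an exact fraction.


K_20 has 20^{20 − 2} = 262144000000000000000000 labelled spanning trees.
For each such spanning tree H, let X_H = 1 if all 19 edges of H are present in G. Then P[X_H = 1] = p^{19} = (3/5)^{19} = 1162261467/19073486328125.
By linearity: E[X] = Σ_H E[X_H] = 262144000000000000000000 · p^{19} = 262144000000000000000000 · 1162261467/19073486328125 = 79869999842655731712/5.
Numerically: E[X] ≈ 1.597e+19.

E[X] = 262144000000000000000000 · (3/5)^{19} = 79869999842655731712/5 ≈ 1.597e+19.


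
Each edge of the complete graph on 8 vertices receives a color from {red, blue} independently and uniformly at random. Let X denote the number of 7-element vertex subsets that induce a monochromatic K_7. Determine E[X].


Let X = Σ_S X_S over the C(8, 7) = 8 subsets S of size 7, where X_S = 1 if the K_7 on S is monochromatic.
For a fixed S, the K_7 on S has C(7, 2) = 21 edges. P[all 21 edges red] = (1/2)^21, and likewise for blue, so P[monochromatic] = 2·(1/2)^21 = 2^{1 − 21} = 1/1048576.
By linearity of expectation: E[X] = C(8, 7) · 2^{1 − 21} = 8 · 1/1048576 = 1/131072.
Numerically: E[X] ≈ 0.000008.

E[X] = C(8,7)·2^(1−C(7,2)) = 1/131072 ≈ 0.000008.


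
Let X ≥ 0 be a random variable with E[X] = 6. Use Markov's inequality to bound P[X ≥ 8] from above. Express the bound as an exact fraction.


μ = E[X] = 6, a = 8.
Markov: P[X ≥ 8] ≤ μ/a = (6)/8 = 3/4.
Numerically: ≈ 0.7500.
(Since a = 8 > μ = 6.0000, the bound 3/4 is < 1 and informative.)

P[X ≥ 8] ≤ 3/4 ≈ 0.7500.


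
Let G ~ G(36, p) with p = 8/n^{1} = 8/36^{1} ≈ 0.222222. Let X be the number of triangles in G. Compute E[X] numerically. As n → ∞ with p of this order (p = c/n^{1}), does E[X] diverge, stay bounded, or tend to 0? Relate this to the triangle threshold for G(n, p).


Number of potential triangles: C(36, 3) = 7140.
Each occurs with probability p³ ≈ (0.222222)³ ≈ 1.09739369e-02.
By linearity: E[X] = C(36, 3)·p³ ≈ 7140 · 1.09739369e-02 ≈ 78.353909.
Here α = 1, so p = 8/n is exactly at the triangle threshold p ~ 1/n. Asymptotically E[X] → c³/6 = 8³/6 = 256/3 ≈ 85.333333, a bounded constant. In this regime the triangle count is asymptotically Poisson(c³/6).

E[X] ≈ 78.353909; in regime p = Θ(1/n^{1}) E[X] stays bounded (at the triangle threshold p ~ 1/n).


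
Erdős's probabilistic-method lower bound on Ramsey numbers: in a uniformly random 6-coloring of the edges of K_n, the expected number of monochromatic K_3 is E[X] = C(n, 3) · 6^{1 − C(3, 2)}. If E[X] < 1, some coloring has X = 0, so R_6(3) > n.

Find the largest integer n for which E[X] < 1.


We need C(n, 3) · 6^{1 − 3} < 1, i.e. C(n, 3) < 6^{3 − 1} = 36.
Check values of n near the boundary:
  n = 4: C(4, 3) = 4; 4 < 36? YES
  n = 5: C(5, 3) = 10; 10 < 36? YES
  n = 6: C(6, 3) = 20; 20 < 36? YES
  n = 7: C(7, 3) = 35; 35 < 36? YES
  n = 8: C(8, 3) = 56; 56 < 36? NO
  n = 9: C(9, 3) = 84; 84 < 36? NO
  n = 10: C(10, 3) = 120; 120 < 36? NO
The largest n with C(n, 3) < 36 is n = 7 (where E[X] = 35/36 ≈ 0.972). Hence R_6(3) > 7, i.e. R_6(3) ≥ 8.

Largest n = 7; hence R_6(3) > 7.


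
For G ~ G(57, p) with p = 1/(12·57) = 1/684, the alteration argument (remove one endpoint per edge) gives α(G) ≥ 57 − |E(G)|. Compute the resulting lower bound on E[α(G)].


E[|E(G)|] = C(57, 2)·p = 1596 · (1/684) = 7/3.
E[α(G)] ≥ n − E[|E(G)|] = 57 − 7/3 = 164/3.
Numerically: ≈ 54.666667.
(This is only a lower bound; the true E[α(G)] may be larger.)

E[α(G)] ≥ 164/3 ≈ 54.666667.


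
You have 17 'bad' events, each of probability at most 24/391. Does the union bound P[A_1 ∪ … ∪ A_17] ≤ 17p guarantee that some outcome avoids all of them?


Union bound: P[∪_{i=1}^{17} A_i] ≤ Σ_i P[A_i] ≤ 17·p = 17·(24/391) = 24/23.
Numerically: 24/23 ≈ 1.043478.
Is 24/23 < 1? NO.
Since the bound 24/23 is ≥ 1, the union bound is uninformative here; it does NOT by itself certify existence.

17·p = 24/23 ≈ 1.043478; existence NOT certified by the union bound.


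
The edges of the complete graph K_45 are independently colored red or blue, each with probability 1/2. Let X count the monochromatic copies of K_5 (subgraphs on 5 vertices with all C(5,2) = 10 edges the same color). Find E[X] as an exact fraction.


Let X = Σ_S X_S over the C(45, 5) = 1221759 subsets S of size 5, where X_S = 1 if the K_5 on S is monochromatic.
For a fixed S, the K_5 on S has C(5, 2) = 10 edges. P[all 10 edges red] = (1/2)^10, and likewise for blue, so P[monochromatic] = 2·(1/2)^10 = 2^{1 − 10} = 1/512.
By linearity: E[X] = C(45, 5) · 2^{1 − 10} = 1221759 · 1/512 = 1221759/512.
Numerically: E[X] ≈ 2386.248.

E[X] = C(45,5)·2^(1−C(5,2)) = 1221759/512 ≈ 2386.248.


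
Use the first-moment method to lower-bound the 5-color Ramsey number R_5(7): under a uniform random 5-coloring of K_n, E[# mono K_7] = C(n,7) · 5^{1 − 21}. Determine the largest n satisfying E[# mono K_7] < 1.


We need C(n, 7) · 5^{1 − 21} < 1, i.e. C(n, 7) < 5^{21 − 1} = 95367431640625.
Check values of n near the boundary:
  n = 334: C(334, 7) = 86359460961576; 86359460961576 < 95367431640625? YES
  n = 335: C(335, 7) = 88202498238195; 88202498238195 < 95367431640625? YES
  n = 336: C(336, 7) = 90079147136880; 90079147136880 < 95367431640625? YES
  n = 337: C(337, 7) = 91989916924632; 91989916924632 < 95367431640625? YES
  n = 338: C(338, 7) = 93935323022736; 93935323022736 < 95367431640625? YES
  n = 339: C(339, 7) = 95915887062372; 95915887062372 < 95367431640625? NO
  n = 340: C(340, 7) = 97932136940560; 97932136940560 < 95367431640625? NO
  n = 341: C(341, 7) = 99984606876440; 99984606876440 < 95367431640625? NO
The largest n with C(n, 7) < 95367431640625 is n = 338 (where E[X] = 93935323022736/95367431640625 ≈ 0.9850). Hence R_5(7) > 338, i.e. R_5(7) ≥ 339.

Largest n = 338; hence R_5(7) > 338.


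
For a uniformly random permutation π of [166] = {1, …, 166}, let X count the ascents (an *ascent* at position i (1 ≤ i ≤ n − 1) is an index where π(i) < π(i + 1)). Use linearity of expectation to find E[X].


Write X = Σ X_I over i = 1, …, 165, with X_I the indicator of one ascent.
There are 165 indicators.
For each fixed i, the pair (π(i), π(i+1)) is a uniformly random ordered pair of distinct values from {1, …, 166}; by symmetry P[π(i) < π(i+1)] = 1/2.
By linearity: E[X] = 165 · (1/2) = (166 − 1) · (1/2) = 165/2 ≈ 82.50000.

E[X] = 165/2 = 82.50000.


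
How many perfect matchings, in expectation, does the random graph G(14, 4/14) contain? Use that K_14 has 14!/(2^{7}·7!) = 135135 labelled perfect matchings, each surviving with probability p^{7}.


K_14 has 14!/(2^{7}·7!) = 135135 labelled perfect matchings.
For each such perfect matching H, let X_H = 1 if all 7 edges of H are present in G. Then P[X_H = 1] = p^{7} = (2/7)^{7} = 128/823543.
By linearity of expectation: E[X] = Σ_H E[X_H] = 135135 · p^{7} = 135135 · 128/823543 = 2471040/117649.
Numerically: E[X] ≈ 21.

E[X] = 135135 · (2/7)^{7} = 2471040/117649 ≈ 21.


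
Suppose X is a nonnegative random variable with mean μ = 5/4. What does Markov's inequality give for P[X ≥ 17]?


μ = E[X] = 5/4, a = 17.
Markov: P[X ≥ 17] ≤ μ/a = (5/4)/17 = 5/68.
Numerically: ≈ 0.0735.
(Since a = 17 > μ = 1.2500, the bound 5/68 is < 1 and informative.)

P[X ≥ 17] ≤ 5/68 ≈ 0.0735.


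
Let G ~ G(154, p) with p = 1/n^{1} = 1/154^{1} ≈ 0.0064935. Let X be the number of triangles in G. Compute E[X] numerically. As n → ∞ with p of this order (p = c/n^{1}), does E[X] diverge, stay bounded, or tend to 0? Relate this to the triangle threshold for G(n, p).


Number of potential triangles: C(154, 3) = 596904.
Each occurs with probability p³ ≈ (0.0064935)³ ≈ 2.7380277e-07.
By linearity: E[X] = C(154, 3)·p³ ≈ 596904 · 2.7380277e-07 ≈ 0.16343.
Here α = 1, so p = 1/n is exactly at the triangle threshold p ~ 1/n. Asymptotically E[X] → c³/6 = 1³/6 = 1/6 ≈ 0.16667, a bounded constant. In this regime the triangle count is asymptotically Poisson(c³/6).

E[X] ≈ 0.16343; in regime p = Θ(1/n^{1}) E[X] stays bounded (at the triangle threshold p ~ 1/n).


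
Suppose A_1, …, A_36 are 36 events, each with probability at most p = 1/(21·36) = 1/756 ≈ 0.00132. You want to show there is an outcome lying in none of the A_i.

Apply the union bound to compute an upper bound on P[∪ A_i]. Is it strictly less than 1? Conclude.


Union bound: P[∪_{i=1}^{36} A_i] ≤ Σ_i P[A_i] ≤ 36·p = 36·(1/756) = 1/21.
Numerically: 1/21 ≈ 0.04762.
Is 1/21 < 1? YES.
Since P[∪ A_i] ≤ 1/21 < 1, the complement has P[∩ A_i^c] ≥ 1 − 1/21 = 20/21 > 0, so some outcome avoids every A_i.

36·p = 1/21 ≈ 0.04762; existence CERTIFIED by the union bound.


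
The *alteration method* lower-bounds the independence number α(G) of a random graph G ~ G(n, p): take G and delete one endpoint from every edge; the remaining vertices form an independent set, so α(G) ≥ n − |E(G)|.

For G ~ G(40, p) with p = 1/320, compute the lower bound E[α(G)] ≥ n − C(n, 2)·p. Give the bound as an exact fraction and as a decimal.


E[|E(G)|] = C(40, 2)·p = 780 · (1/320) = 39/16.
E[α(G)] ≥ n − E[|E(G)|] = 40 − 39/16 = 601/16.
Numerically: ≈ 37.562500.
(This is only a lower bound; the true E[α(G)] may be larger.)

E[α(G)] ≥ 601/16 ≈ 37.562500.


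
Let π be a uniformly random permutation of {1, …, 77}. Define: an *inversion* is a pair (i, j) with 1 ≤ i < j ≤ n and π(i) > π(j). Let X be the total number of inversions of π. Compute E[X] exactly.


Write X = Σ X_I over the C(77, 2) = 2926 pairs i < j, with X_I the indicator of one inversion.
There are 2926 indicators.
For each fixed pair i < j, the values π(i) and π(j) are two distinct elements of {1, …, 77} in uniformly random order; by symmetry P[π(i) > π(j)] = 1/2.
By linearity: E[X] = 2926 · (1/2) = C(77, 2) · (1/2) = 2926/2 = 1463 ≈ 1463.0000.

E[X] = 1463 = 1463.0000.


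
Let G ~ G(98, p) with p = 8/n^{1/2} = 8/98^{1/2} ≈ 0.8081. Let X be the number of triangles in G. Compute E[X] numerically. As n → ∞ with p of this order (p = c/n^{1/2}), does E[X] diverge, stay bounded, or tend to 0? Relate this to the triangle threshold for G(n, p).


Number of potential triangles: C(98, 3) = 152096.
Each occurs with probability p³ ≈ (0.8081)³ ≈ 5.277532e-01.
By linearity: E[X] = C(98, 3)·p³ ≈ 152096 · 5.277532e-01 ≈ 80269.1456.
Since α = 1/2 < 1, p = c/n^{1/2} ≫ 1/n is above the triangle threshold p ~ 1/n. Asymptotically E[X] ~ (c³/6)·n^{3(1−α)} = (8³/6)·n^{1.5} → ∞; triangles are abundant w.h.p.

E[X] ≈ 80269.1456; in regime p = Θ(1/n^{1/2}) E[X] diverges (above the triangle threshold p ~ 1/n).


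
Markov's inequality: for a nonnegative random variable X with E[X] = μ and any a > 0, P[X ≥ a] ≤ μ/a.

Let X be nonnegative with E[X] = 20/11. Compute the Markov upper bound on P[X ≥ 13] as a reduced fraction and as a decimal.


μ = E[X] = 20/11, a = 13.
Markov: P[X ≥ 13] ≤ μ/a = (20/11)/13 = 20/143.
Numerically: ≈ 0.139860.
(Since a = 13 > μ = 1.818182, the bound 20/143 is < 1 and informative.)

P[X ≥ 13] ≤ 20/143 ≈ 0.139860.


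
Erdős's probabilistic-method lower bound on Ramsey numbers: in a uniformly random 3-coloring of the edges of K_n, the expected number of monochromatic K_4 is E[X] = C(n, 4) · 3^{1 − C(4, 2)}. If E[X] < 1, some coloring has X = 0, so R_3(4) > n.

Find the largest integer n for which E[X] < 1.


We need C(n, 4) · 3^{1 − 6} < 1, i.e. C(n, 4) < 3^{6 − 1} = 243.
Check values of n near the boundary:
  n = 9: C(9, 4) = 126; 126 < 243? YES
  n = 10: C(10, 4) = 210; 210 < 243? YES
  n = 11: C(11, 4) = 330; 330 < 243? NO
The largest n with C(n, 4) < 243 is n = 10 (where E[X] = 70/81 ≈ 0.8642). Hence R_3(4) > 10, i.e. R_3(4) ≥ 11.

Largest n = 10; hence R_3(4) > 10.


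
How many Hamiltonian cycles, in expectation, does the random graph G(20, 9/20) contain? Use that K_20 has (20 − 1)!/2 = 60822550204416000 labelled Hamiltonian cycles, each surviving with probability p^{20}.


K_20 has (20 − 1)!/2 = 60822550204416000 labelled Hamiltonian cycles.
For each such Hamiltonian cycle H, let X_H = 1 if all 20 edges of H are present in G. Then P[X_H = 1] = p^{20} = (9/20)^{20} = 12157665459056928801/104857600000000000000000000.
By linearity: E[X] = Σ_H E[X_H] = 60822550204416000 · p^{20} = 60822550204416000 · 12157665459056928801/104857600000000000000000000 = 180532279724605553545860280221/25600000000000000000.
Numerically: E[X] ≈ 7.052e+09.

E[X] = 60822550204416000 · (9/20)^{20} = 180532279724605553545860280221/25600000000000000000 ≈ 7.052e+09.


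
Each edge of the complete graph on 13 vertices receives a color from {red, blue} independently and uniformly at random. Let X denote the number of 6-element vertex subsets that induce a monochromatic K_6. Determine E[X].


Let X = Σ_S X_S over the C(13, 6) = 1716 subsets S of size 6, where X_S = 1 if the K_6 on S is monochromatic.
For a fixed S, the K_6 on S has C(6, 2) = 15 edges. P[all 15 edges red] = (1/2)^15, and likewise for blue, so P[monochromatic] = 2·(1/2)^15 = 2^{1 − 15} = 1/16384.
By linearity of expectation: E[X] = C(13, 6) · 2^{1 − 15} = 1716 · 1/16384 = 429/4096.
Numerically: E[X] ≈ 0.104736.

E[X] = C(13,6)·2^(1−C(6,2)) = 429/4096 ≈ 0.104736.


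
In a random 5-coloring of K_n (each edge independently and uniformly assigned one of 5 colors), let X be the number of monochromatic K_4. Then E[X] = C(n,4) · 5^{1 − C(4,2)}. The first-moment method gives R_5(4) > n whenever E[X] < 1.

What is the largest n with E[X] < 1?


We need C(n, 4) · 5^{1 − 6} < 1, i.e. C(n, 4) < 5^{6 − 1} = 3125.
Check values of n near the boundary:
  n = 15: C(15, 4) = 1365; 1365 < 3125? YES
  n = 16: C(16, 4) = 1820; 1820 < 3125? YES
  n = 17: C(17, 4) = 2380; 2380 < 3125? YES
  n = 18: C(18, 4) = 3060; 3060 < 3125? YES
  n = 19: C(19, 4) = 3876; 3876 < 3125? NO
  n = 20: C(20, 4) = 4845; 4845 < 3125? NO
The largest n with C(n, 4) < 3125 is n = 18 (where E[X] = 612/625 ≈ 0.97920). Hence R_5(4) > 18, i.e. R_5(4) ≥ 19.

Largest n = 18; hence R_5(4) > 18.
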